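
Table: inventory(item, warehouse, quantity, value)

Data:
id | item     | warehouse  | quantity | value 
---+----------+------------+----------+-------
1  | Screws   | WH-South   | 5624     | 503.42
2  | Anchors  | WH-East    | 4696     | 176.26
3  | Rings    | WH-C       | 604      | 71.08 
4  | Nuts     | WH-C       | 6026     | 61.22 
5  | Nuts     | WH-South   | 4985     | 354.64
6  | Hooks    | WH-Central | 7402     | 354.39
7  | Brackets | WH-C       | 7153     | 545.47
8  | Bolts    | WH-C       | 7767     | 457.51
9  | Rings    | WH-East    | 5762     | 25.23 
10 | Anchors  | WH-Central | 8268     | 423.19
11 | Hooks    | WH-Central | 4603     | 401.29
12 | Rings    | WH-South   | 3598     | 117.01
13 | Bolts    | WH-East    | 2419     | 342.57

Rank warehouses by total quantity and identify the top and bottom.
SELECT warehouse, SUM(quantity)
FROM inventory
GROUP BY warehouse
ORDER BY SUM(quantity)

All groups:
  WH-East: 12877
  WH-South: 14207
  WH-Central: 20273
  WH-C: 21550

Highest: WH-C (21550)
Lowest: WH-East (12877)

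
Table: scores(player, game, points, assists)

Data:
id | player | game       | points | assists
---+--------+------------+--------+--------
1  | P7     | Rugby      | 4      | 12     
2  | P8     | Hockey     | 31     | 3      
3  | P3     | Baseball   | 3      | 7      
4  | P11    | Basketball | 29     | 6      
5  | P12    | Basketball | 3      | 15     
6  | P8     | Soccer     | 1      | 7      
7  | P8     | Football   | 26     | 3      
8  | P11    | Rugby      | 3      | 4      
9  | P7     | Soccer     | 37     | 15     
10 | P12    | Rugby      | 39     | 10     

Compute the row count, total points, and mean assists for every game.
SELECT game,
       COUNT(*) as cnt,
       SUM(points) as total_points,
       AVG(assists) as avg_assists
FROM scores
GROUP BY game

Result:
  Baseball: 1 records, 3 total points, 7.00 avg assists
  Basketball: 2 records, 32 total points, 10.50 avg assists
  Football: 1 records, 26 total points, 3.00 avg assists
  Hockey: 1 records, 31 total points, 3.00 avg assists
  Rugby: 3 records, 46 total points, 8.67 avg assists
  Soccer: 2 records, 38 total points, 11.00 avg assists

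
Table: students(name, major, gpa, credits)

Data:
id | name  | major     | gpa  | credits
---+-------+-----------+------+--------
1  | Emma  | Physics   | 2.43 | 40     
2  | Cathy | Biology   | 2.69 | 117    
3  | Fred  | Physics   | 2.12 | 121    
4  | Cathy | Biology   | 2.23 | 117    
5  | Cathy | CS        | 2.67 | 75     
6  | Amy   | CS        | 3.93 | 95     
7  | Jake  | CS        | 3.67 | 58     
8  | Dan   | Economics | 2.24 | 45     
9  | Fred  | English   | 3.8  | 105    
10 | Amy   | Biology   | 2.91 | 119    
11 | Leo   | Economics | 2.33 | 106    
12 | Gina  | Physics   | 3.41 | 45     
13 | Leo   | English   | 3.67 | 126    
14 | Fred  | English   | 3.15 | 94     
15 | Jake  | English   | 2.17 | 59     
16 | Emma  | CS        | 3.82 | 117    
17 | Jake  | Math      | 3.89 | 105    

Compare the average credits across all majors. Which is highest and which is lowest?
SELECT major, AVG(credits)
FROM students
GROUP BY major
ORDER BY AVG(credits)

All groups:
  Physics: 68.67
  Economics: 75.50
  CS: 86.25
  English: 96.00
  Math: 105.00
  Biology: 117.67

Highest: Biology (117.67)
Lowest: Physics (68.67)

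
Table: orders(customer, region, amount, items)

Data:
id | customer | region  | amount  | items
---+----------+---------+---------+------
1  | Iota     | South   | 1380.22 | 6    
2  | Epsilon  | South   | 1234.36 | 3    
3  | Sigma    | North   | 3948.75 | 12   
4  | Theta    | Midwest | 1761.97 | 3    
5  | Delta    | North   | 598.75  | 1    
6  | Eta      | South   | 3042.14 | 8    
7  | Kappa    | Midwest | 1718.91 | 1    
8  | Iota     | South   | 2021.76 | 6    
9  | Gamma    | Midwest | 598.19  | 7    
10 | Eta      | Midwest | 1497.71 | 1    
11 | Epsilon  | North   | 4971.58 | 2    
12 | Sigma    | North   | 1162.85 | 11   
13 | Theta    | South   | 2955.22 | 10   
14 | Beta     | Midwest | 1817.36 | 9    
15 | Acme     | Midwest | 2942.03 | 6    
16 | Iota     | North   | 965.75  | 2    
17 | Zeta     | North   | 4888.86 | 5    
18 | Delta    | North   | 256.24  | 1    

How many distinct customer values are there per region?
SELECT region, COUNT(DISTINCT customer)
FROM orders
GROUP BY region

Result:
  Midwest: 6 distinct
  North: 5 distinct
  South: 4 distinct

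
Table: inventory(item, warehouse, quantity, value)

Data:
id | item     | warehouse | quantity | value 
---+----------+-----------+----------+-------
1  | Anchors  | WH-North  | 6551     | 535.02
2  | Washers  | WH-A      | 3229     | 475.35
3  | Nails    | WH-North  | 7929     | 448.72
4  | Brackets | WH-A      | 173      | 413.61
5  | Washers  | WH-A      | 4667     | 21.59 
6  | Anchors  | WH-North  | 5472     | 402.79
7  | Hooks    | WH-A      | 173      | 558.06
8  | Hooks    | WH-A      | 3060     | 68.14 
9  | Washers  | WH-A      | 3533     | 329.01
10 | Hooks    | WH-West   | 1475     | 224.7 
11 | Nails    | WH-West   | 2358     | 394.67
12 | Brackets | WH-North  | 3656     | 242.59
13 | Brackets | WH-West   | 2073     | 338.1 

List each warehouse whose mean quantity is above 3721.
SELECT warehouse, AVG(quantity)
FROM inventory
GROUP BY warehouse
HAVING AVG(quantity) > 3721

Result:
  WH-North: avg=5902.00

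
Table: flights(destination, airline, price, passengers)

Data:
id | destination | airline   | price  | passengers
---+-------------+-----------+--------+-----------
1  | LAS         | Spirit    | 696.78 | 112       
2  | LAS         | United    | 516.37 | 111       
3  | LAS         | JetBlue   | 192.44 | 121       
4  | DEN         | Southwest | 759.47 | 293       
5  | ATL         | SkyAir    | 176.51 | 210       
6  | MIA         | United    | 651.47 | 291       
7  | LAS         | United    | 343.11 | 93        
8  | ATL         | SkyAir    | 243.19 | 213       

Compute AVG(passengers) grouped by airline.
SELECT airline, AVG(passengers) as result
FROM flights
GROUP BY airline

Result:
  JetBlue: 121.00
  SkyAir: 211.50
  Southwest: 293.00
  Spirit: 112.00
  United: 165.00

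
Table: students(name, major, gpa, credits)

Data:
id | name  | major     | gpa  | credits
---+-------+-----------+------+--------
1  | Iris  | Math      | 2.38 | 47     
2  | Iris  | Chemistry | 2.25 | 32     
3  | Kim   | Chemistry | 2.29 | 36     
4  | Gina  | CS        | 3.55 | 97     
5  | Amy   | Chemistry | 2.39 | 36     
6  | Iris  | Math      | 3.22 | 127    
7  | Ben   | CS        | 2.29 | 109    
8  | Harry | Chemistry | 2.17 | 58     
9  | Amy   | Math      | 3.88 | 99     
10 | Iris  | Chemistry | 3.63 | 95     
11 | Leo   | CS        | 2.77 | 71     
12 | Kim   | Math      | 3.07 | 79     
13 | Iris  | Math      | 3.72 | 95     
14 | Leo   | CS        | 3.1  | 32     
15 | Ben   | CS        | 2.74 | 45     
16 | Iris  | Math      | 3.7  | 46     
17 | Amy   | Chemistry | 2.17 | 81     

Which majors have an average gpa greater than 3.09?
SELECT major, AVG(gpa)
FROM students
GROUP BY major
HAVING AVG(gpa) > 3.09

Result:
  Math: avg=3.33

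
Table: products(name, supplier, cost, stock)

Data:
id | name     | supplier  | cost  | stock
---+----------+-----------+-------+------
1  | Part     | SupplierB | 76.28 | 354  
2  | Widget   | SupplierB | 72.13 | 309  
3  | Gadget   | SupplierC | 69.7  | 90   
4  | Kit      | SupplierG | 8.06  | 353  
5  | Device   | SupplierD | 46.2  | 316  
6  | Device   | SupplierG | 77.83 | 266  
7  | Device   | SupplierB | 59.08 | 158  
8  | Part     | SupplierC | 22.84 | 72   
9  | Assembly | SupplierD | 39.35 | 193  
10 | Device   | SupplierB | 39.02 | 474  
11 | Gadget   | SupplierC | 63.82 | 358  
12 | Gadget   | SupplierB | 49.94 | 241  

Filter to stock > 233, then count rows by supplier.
SELECT supplier, COUNT(*)
FROM products
WHERE stock > 233
GROUP BY supplier

Note: WHERE filters rows before grouping.

Result:
  SupplierB: 4
  SupplierC: 1
  SupplierD: 1
  SupplierG: 2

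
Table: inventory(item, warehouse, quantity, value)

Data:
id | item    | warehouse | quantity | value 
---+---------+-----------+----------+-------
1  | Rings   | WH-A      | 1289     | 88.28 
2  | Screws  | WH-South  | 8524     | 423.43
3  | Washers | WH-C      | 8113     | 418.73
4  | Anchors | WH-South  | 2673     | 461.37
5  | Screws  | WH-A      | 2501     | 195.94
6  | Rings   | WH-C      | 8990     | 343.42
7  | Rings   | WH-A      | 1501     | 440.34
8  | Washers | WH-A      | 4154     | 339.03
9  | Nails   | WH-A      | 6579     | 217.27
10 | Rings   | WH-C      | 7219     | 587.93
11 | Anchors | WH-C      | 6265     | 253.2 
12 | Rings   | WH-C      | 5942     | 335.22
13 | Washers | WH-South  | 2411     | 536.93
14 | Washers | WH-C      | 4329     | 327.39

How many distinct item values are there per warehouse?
SELECT warehouse, COUNT(DISTINCT item)
FROM inventory
GROUP BY warehouse

Result:
  WH-A: 4 distinct
  WH-C: 3 distinct
  WH-South: 3 distinct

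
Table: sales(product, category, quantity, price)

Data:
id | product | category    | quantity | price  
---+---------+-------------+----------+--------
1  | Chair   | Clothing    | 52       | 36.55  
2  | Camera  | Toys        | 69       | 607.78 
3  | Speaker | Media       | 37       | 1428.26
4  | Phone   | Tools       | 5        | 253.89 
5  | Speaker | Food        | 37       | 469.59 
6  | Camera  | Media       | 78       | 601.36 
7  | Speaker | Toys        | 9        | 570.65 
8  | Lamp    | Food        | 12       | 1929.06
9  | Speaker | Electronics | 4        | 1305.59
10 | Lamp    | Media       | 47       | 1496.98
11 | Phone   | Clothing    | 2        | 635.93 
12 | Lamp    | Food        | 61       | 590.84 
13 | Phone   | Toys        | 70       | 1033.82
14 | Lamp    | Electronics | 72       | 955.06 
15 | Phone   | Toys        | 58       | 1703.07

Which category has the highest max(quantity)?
SELECT category, MAX(quantity) as val
FROM sales
GROUP BY category
ORDER BY val DESC
LIMIT 1

Result: Media with max(quantity) = 78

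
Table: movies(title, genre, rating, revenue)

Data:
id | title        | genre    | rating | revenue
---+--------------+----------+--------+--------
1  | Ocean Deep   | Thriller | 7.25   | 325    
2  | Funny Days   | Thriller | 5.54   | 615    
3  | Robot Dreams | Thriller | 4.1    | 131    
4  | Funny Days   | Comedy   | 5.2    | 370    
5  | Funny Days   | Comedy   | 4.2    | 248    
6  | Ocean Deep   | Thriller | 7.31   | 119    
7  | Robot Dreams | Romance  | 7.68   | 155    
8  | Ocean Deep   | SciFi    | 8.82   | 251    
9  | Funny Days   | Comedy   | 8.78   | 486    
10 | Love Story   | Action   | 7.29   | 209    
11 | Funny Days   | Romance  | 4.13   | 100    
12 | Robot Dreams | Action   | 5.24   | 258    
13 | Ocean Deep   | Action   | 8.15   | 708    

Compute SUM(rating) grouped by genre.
SELECT genre, SUM(rating) as result
FROM movies
GROUP BY genre

Result:
  Action: 20.68
  Comedy: 18.18
  Romance: 11.81
  SciFi: 8.82
  Thriller: 24.20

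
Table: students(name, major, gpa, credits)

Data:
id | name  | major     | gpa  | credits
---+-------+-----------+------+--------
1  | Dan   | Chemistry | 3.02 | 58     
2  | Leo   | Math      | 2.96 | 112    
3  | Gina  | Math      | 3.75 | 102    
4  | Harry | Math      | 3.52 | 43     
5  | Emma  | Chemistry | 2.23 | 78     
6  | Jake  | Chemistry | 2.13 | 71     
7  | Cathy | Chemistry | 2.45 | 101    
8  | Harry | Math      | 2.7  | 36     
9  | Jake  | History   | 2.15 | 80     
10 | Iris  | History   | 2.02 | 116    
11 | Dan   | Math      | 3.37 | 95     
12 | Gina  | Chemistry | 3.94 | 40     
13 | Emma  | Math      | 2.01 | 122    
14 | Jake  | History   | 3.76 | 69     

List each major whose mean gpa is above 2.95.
SELECT major, AVG(gpa)
FROM students
GROUP BY major
HAVING AVG(gpa) > 2.95

Result:
  Math: avg=3.05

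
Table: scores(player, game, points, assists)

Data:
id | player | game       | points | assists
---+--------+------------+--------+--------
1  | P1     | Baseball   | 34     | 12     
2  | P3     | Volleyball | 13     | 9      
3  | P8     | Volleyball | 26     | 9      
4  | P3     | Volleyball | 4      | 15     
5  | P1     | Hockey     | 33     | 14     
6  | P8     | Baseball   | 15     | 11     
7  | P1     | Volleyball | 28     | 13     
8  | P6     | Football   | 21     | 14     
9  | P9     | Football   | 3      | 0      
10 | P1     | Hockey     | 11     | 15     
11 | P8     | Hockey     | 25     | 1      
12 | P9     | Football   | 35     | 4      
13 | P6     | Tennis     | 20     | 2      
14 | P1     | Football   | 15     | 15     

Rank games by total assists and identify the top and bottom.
SELECT game, SUM(assists)
FROM scores
GROUP BY game
ORDER BY SUM(assists)

All groups:
  Tennis: 2
  Baseball: 23
  Hockey: 30
  Football: 33
  Volleyball: 46

Highest: Volleyball (46)
Lowest: Tennis (2)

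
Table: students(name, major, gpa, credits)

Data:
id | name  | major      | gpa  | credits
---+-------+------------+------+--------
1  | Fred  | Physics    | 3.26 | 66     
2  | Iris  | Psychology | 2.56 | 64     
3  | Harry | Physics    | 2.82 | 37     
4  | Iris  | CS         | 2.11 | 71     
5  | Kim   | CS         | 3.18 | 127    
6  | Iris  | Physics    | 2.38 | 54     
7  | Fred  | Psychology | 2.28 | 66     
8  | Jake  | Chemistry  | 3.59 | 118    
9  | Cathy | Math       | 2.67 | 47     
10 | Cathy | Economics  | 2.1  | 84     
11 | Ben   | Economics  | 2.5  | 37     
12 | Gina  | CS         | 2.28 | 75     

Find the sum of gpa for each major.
SELECT major, SUM(gpa) as result
FROM students
GROUP BY major

Result:
  CS: 7.57
  Chemistry: 3.59
  Economics: 4.60
  Math: 2.67
  Physics: 8.46
  Psychology: 4.84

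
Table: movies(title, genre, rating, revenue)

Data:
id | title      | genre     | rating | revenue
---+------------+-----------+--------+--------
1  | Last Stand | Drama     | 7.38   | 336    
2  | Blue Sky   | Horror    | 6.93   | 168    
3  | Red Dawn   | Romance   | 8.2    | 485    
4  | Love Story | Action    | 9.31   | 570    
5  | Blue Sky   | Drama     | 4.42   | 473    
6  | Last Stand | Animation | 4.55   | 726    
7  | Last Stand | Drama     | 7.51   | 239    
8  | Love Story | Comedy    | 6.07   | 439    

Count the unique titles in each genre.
SELECT genre, COUNT(DISTINCT title)
FROM movies
GROUP BY genre

Result:
  Action: 1 distinct
  Animation: 1 distinct
  Comedy: 1 distinct
  Drama: 2 distinct
  Horror: 1 distinct
  Romance: 1 distinct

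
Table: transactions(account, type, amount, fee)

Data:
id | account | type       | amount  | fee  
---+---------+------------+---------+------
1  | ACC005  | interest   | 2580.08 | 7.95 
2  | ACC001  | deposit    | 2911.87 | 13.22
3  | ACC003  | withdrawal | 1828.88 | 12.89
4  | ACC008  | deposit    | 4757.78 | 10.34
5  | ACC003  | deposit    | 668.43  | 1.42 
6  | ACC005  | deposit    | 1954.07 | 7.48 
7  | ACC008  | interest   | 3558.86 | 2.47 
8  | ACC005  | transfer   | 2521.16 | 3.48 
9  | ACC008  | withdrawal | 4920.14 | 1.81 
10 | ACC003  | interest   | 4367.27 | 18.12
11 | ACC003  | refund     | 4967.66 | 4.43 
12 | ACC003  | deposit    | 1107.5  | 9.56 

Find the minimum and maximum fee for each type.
SELECT type, MIN(fee), MAX(fee)
FROM transactions
GROUP BY type

Result:
  deposit: min=1.42, max=13.22
  interest: min=2.47, max=18.12
  refund: min=4.43, max=4.43
  transfer: min=3.48, max=3.48
  withdrawal: min=1.81, max=12.89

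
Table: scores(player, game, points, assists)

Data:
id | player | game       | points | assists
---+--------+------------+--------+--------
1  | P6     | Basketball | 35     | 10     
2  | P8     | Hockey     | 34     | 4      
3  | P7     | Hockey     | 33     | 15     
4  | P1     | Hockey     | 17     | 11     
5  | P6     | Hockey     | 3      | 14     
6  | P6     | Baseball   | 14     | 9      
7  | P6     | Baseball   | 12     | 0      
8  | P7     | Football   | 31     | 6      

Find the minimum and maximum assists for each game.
SELECT game, MIN(assists), MAX(assists)
FROM scores
GROUP BY game

Result:
  Baseball: min=0, max=9
  Basketball: min=10, max=10
  Football: min=6, max=6
  Hockey: min=4, max=15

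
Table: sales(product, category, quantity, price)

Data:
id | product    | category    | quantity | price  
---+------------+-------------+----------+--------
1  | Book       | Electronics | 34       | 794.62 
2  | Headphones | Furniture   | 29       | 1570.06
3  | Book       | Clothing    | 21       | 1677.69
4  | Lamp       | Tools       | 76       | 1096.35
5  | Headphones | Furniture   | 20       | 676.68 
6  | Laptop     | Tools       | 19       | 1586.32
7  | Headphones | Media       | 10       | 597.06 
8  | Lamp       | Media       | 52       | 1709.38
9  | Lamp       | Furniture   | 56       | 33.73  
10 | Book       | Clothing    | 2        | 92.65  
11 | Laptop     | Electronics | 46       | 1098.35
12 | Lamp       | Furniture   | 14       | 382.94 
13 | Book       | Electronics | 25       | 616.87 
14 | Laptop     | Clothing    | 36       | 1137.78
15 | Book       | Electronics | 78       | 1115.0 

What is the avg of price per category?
SELECT category, AVG(price) as result
FROM sales
GROUP BY category

Result:
  Clothing: 969.37
  Electronics: 906.21
  Furniture: 665.85
  Media: 1153.22
  Tools: 1341.34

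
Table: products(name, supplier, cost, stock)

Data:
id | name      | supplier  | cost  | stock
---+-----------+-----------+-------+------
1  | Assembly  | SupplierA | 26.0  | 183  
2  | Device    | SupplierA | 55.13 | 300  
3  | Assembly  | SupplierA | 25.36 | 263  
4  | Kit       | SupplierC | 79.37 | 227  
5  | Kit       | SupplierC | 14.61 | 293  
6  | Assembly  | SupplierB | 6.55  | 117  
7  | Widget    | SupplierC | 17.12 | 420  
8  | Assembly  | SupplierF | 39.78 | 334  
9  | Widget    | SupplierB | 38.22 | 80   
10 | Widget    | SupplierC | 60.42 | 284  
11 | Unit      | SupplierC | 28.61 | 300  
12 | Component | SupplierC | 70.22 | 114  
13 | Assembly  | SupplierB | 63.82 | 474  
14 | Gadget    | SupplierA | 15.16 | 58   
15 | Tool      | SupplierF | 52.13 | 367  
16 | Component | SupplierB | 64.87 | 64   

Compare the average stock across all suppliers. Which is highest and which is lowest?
SELECT supplier, AVG(stock)
FROM products
GROUP BY supplier
ORDER BY AVG(stock)

All groups:
  SupplierB: 183.75
  SupplierA: 201.00
  SupplierC: 273.00
  SupplierF: 350.50

Highest: SupplierF (350.50)
Lowest: SupplierB (183.75)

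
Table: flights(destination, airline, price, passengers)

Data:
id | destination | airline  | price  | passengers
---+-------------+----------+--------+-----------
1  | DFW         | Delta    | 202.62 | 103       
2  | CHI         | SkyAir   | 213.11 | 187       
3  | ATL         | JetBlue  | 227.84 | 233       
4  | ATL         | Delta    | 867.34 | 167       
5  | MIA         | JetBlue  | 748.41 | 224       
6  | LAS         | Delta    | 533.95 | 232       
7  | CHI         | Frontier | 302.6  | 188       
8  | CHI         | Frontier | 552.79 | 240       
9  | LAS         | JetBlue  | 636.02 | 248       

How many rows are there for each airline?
SELECT airline, COUNT(*) as count
FROM flights
GROUP BY airline

Result:
  Delta: 3
  Frontier: 2
  JetBlue: 3
  SkyAir: 1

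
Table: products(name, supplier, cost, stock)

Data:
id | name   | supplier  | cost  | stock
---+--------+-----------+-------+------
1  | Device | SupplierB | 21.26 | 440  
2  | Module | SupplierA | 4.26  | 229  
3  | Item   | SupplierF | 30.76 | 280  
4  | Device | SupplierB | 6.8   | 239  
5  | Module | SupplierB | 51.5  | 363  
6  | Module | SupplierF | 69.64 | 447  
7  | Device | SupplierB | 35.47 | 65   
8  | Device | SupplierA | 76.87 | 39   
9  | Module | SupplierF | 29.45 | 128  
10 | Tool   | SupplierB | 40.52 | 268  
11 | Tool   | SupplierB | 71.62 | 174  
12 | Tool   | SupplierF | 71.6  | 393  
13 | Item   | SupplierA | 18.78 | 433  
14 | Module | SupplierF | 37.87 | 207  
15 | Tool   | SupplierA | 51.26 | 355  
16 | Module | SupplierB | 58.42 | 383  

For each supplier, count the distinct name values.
SELECT supplier, COUNT(DISTINCT name)
FROM products
GROUP BY supplier

Result:
  SupplierA: 4 distinct
  SupplierB: 3 distinct
  SupplierF: 3 distinct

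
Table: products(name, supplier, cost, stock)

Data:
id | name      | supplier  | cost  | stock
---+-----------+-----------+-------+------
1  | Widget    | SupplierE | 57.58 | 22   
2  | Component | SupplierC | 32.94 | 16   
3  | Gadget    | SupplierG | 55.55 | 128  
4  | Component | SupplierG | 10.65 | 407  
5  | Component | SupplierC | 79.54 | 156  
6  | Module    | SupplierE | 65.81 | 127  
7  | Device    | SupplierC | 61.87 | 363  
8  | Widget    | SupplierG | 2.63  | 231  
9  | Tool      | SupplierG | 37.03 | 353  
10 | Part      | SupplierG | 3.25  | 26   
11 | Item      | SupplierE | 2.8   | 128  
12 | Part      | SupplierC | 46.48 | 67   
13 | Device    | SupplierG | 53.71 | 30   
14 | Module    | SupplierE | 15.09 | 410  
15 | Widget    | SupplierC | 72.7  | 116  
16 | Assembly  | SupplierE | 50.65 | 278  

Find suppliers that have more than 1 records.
SELECT supplier, COUNT(*) as cnt
FROM products
GROUP BY supplier
HAVING COUNT(*) > 1

Result:
  SupplierC: 5
  SupplierE: 5
  SupplierG: 6

Note: HAVING filters groups after aggregation, WHERE filters rows before.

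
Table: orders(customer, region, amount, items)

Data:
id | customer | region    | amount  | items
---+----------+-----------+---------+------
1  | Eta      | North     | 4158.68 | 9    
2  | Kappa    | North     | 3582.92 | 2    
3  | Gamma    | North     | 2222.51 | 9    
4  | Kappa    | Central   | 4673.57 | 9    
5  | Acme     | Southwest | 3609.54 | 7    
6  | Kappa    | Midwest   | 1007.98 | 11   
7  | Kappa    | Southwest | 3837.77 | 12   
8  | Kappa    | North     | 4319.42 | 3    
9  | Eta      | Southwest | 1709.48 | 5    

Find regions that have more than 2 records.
SELECT region, COUNT(*) as cnt
FROM orders
GROUP BY region
HAVING COUNT(*) > 2

Result:
  North: 4
  Southwest: 3

Note: HAVING filters groups after aggregation, WHERE filters rows before.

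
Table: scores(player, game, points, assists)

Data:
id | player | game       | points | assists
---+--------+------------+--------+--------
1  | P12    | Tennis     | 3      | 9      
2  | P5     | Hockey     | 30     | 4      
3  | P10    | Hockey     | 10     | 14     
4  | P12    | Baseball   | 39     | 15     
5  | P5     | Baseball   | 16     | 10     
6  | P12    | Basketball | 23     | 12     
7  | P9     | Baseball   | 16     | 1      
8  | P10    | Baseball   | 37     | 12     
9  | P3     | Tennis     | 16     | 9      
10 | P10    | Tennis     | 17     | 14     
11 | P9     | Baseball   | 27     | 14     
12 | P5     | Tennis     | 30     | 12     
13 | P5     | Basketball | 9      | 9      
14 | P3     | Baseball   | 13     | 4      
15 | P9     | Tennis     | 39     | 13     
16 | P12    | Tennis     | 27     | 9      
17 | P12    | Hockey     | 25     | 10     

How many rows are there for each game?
SELECT game, COUNT(*) as count
FROM scores
GROUP BY game

Result:
  Baseball: 6
  Basketball: 2
  Hockey: 3
  Tennis: 6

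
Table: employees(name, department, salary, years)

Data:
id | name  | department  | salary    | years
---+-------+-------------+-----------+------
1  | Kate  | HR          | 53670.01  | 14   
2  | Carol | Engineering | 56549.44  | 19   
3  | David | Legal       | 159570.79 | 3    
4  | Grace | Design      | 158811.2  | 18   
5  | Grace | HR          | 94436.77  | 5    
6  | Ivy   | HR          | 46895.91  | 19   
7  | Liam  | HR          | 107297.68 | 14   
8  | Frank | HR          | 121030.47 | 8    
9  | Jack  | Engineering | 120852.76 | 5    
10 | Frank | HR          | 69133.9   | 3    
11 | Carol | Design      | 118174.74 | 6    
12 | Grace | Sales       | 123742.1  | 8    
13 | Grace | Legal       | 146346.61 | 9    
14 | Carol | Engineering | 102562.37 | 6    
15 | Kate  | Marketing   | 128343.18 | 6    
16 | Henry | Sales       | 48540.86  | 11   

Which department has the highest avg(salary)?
SELECT department, AVG(salary) as val
FROM employees
GROUP BY department
ORDER BY val DESC
LIMIT 1

Result: Legal with avg(salary) = 152958.70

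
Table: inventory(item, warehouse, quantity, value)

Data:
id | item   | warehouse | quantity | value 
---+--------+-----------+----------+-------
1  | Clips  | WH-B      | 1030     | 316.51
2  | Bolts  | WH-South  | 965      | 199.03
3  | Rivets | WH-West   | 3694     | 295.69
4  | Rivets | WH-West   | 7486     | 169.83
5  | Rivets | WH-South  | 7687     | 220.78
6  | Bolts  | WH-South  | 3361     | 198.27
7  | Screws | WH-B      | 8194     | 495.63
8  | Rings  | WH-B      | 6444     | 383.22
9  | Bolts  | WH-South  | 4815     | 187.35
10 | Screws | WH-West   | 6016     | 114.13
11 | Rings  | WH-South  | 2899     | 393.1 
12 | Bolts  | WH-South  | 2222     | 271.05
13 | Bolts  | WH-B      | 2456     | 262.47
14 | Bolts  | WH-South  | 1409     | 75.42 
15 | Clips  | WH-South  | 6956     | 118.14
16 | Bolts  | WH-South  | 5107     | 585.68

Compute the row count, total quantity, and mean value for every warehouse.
SELECT warehouse,
       COUNT(*) as cnt,
       SUM(quantity) as total_quantity,
       AVG(value) as avg_value
FROM inventory
GROUP BY warehouse

Result:
  WH-B: 4 records, 18124 total quantity, 364.46 avg value
  WH-South: 9 records, 35421 total quantity, 249.87 avg value
  WH-West: 3 records, 17196 total quantity, 193.22 avg value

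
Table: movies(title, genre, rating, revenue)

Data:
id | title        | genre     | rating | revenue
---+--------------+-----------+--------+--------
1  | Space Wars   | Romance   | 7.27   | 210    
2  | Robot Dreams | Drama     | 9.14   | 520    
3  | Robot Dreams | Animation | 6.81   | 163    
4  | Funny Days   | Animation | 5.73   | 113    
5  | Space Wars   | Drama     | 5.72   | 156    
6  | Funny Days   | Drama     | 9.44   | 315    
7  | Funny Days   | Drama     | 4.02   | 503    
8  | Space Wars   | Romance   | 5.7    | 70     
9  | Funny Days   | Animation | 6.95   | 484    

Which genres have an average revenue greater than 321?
SELECT genre, AVG(revenue)
FROM movies
GROUP BY genre
HAVING AVG(revenue) > 321

Result:
  Drama: avg=373.50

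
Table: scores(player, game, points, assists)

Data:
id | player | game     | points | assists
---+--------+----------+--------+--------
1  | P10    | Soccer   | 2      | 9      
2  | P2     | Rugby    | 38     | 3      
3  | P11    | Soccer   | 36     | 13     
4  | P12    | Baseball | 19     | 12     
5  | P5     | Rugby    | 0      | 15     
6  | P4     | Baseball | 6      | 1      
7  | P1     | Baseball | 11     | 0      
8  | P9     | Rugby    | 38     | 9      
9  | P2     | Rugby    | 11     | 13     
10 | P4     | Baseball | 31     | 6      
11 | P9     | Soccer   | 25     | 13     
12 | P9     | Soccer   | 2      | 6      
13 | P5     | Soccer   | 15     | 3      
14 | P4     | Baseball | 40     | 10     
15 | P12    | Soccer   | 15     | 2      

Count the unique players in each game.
SELECT game, COUNT(DISTINCT player)
FROM scores
GROUP BY game

Result:
  Baseball: 3 distinct
  Rugby: 3 distinct
  Soccer: 5 distinct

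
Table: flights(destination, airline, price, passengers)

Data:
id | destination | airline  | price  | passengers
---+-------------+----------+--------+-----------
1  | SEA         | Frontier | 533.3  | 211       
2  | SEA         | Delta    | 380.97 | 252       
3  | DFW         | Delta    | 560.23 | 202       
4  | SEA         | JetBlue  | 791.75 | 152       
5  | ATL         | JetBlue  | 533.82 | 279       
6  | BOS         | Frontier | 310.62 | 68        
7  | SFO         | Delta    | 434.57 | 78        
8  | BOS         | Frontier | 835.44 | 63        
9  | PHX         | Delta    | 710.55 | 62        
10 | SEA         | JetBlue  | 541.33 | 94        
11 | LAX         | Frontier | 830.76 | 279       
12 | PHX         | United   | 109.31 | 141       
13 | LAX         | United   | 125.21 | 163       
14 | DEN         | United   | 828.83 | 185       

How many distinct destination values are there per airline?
SELECT airline, COUNT(DISTINCT destination)
FROM flights
GROUP BY airline

Result:
  Delta: 4 distinct
  Frontier: 3 distinct
  JetBlue: 2 distinct
  United: 3 distinct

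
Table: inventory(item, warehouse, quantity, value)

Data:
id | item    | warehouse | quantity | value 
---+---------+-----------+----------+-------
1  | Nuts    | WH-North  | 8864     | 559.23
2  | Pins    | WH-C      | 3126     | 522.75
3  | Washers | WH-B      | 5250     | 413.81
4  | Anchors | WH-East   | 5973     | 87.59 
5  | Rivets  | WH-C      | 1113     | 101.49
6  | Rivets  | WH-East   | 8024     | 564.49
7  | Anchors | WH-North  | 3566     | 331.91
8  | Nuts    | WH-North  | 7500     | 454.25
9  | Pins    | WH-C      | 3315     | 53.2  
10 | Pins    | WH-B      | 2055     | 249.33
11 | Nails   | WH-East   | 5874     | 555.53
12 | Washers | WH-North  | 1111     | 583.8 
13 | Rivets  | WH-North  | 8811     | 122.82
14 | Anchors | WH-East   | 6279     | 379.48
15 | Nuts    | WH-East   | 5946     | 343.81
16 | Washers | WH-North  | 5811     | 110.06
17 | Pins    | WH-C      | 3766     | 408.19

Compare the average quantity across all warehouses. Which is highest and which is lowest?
SELECT warehouse, AVG(quantity)
FROM inventory
GROUP BY warehouse
ORDER BY AVG(quantity)

All groups:
  WH-C: 2830.00
  WH-B: 3652.50
  WH-North: 5943.83
  WH-East: 6419.20

Highest: WH-East (6419.20)
Lowest: WH-C (2830.00)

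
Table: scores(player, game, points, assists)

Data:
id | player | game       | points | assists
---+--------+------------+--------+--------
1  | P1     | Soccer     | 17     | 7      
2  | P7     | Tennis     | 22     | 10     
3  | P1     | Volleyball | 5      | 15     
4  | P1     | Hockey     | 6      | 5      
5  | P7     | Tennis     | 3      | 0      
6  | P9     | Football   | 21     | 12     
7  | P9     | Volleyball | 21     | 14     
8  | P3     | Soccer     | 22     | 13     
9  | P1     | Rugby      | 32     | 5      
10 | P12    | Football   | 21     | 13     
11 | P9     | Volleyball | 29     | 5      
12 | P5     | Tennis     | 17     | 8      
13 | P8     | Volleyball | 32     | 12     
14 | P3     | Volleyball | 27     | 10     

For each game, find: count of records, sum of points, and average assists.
SELECT game,
       COUNT(*) as cnt,
       SUM(points) as total_points,
       AVG(assists) as avg_assists
FROM scores
GROUP BY game

Result:
  Football: 2 records, 42 total points, 12.50 avg assists
  Hockey: 1 records, 6 total points, 5.00 avg assists
  Rugby: 1 records, 32 total points, 5.00 avg assists
  Soccer: 2 records, 39 total points, 10.00 avg assists
  Tennis: 3 records, 42 total points, 6.00 avg assists
  Volleyball: 5 records, 114 total points, 11.20 avg assists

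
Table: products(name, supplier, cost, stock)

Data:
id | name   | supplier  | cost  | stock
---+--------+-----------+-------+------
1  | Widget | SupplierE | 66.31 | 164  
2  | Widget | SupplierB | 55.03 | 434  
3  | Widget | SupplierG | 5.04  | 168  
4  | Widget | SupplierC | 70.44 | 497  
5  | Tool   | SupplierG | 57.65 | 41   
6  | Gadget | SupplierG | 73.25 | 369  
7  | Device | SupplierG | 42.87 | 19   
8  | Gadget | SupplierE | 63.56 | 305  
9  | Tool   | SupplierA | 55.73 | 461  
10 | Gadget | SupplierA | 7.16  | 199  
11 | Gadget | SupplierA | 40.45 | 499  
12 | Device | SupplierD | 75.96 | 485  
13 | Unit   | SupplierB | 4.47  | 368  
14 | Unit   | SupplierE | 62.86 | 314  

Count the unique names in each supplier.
SELECT supplier, COUNT(DISTINCT name)
FROM products
GROUP BY supplier

Result:
  SupplierA: 2 distinct
  SupplierB: 2 distinct
  SupplierC: 1 distinct
  SupplierD: 1 distinct
  SupplierE: 3 distinct
  SupplierG: 4 distinct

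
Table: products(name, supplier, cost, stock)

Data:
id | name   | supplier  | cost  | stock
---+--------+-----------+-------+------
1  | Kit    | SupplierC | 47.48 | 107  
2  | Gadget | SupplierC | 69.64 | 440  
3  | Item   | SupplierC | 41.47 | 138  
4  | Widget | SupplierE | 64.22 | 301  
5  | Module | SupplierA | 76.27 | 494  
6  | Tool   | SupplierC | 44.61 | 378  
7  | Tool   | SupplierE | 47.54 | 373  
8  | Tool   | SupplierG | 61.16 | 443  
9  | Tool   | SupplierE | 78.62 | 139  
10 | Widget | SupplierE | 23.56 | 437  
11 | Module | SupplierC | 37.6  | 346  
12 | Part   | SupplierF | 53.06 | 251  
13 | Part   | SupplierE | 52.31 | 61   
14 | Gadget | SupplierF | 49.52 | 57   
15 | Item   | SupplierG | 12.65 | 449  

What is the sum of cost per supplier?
SELECT supplier, SUM(cost) as result
FROM products
GROUP BY supplier

Result:
  SupplierA: 76.27
  SupplierC: 240.80
  SupplierE: 266.25
  SupplierF: 102.58
  SupplierG: 73.81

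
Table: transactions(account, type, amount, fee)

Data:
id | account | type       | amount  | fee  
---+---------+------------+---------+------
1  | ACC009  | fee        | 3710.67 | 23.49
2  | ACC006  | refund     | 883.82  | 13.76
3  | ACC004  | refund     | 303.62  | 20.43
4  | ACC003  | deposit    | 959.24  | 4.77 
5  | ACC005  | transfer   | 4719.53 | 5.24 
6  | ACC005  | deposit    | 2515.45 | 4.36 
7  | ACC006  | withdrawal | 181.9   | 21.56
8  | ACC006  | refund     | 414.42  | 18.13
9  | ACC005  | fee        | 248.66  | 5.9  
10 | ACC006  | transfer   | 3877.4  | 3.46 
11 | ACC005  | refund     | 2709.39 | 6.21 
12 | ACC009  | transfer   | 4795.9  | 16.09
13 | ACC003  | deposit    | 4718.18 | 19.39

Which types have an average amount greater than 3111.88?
SELECT type, AVG(amount)
FROM transactions
GROUP BY type
HAVING AVG(amount) > 3111.88

Result:
  transfer: avg=4464.28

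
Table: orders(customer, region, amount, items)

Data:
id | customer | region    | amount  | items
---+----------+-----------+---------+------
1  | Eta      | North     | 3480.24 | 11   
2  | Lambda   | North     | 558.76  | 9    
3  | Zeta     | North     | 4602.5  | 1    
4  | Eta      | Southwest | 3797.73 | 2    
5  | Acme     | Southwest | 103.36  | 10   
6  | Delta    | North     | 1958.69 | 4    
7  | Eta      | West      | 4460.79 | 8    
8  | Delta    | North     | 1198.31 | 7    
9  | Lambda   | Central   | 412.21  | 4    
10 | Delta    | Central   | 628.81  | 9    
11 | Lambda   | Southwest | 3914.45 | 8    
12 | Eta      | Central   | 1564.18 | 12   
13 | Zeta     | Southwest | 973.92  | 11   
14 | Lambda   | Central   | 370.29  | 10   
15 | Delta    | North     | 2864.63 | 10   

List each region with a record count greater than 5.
SELECT region, COUNT(*) as cnt
FROM orders
GROUP BY region
HAVING COUNT(*) > 5

Result:
  North: 6

Note: HAVING filters groups after aggregation, WHERE filters rows before.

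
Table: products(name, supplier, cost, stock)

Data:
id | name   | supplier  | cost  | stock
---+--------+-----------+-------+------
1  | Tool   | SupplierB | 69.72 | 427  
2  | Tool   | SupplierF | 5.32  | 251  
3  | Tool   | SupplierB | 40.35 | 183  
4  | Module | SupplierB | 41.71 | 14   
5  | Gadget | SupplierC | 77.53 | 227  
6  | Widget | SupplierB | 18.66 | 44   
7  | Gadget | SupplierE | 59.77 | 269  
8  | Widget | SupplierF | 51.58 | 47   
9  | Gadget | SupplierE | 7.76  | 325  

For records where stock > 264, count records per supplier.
SELECT supplier, COUNT(*)
FROM products
WHERE stock > 264
GROUP BY supplier

Note: WHERE filters rows before grouping.

Result:
  SupplierB: 1
  SupplierE: 2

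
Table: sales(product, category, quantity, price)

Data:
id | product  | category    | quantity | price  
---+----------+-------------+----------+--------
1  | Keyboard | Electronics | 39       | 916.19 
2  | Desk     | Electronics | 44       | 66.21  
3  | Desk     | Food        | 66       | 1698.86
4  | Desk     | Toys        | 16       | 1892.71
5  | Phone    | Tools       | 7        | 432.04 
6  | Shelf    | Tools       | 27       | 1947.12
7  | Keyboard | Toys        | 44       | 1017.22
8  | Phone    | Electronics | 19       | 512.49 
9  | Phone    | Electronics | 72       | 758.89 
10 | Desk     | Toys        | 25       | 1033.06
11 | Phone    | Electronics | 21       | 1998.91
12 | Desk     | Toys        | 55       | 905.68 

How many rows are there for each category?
SELECT category, COUNT(*) as count
FROM sales
GROUP BY category

Result:
  Electronics: 5
  Food: 1
  Tools: 2
  Toys: 4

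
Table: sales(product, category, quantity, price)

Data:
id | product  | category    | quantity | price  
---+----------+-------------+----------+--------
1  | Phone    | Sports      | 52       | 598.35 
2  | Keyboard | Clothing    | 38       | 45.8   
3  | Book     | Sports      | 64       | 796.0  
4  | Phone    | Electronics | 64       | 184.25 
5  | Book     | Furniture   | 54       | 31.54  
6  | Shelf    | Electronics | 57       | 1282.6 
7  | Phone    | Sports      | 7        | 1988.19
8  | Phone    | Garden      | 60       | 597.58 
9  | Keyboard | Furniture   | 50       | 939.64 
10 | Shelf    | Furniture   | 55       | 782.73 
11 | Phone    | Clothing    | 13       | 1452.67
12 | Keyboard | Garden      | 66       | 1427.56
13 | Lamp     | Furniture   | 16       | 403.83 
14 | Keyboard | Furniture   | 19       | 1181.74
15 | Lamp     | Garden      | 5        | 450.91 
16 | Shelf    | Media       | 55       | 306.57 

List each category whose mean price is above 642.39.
SELECT category, AVG(price)
FROM sales
GROUP BY category
HAVING AVG(price) > 642.39

Result:
  Clothing: avg=749.24
  Electronics: avg=733.43
  Furniture: avg=667.90
  Garden: avg=825.35
  Sports: avg=1127.51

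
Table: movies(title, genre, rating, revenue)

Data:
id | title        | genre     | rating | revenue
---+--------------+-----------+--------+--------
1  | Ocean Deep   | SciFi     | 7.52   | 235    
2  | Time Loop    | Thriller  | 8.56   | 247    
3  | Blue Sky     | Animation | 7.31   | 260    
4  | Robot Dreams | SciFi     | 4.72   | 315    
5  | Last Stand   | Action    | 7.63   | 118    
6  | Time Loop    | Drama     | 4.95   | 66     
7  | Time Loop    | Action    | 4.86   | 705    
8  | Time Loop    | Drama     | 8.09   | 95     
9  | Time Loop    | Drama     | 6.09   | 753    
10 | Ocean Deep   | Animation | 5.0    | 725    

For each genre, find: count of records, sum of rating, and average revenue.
SELECT genre,
       COUNT(*) as cnt,
       SUM(rating) as total_rating,
       AVG(revenue) as avg_revenue
FROM movies
GROUP BY genre

Result:
  Action: 2 records, 12.49 total rating, 411.50 avg revenue
  Animation: 2 records, 12.31 total rating, 492.50 avg revenue
  Drama: 3 records, 19.13 total rating, 304.67 avg revenue
  SciFi: 2 records, 12.24 total rating, 275.00 avg revenue
  Thriller: 1 records, 8.56 total rating, 247.00 avg revenue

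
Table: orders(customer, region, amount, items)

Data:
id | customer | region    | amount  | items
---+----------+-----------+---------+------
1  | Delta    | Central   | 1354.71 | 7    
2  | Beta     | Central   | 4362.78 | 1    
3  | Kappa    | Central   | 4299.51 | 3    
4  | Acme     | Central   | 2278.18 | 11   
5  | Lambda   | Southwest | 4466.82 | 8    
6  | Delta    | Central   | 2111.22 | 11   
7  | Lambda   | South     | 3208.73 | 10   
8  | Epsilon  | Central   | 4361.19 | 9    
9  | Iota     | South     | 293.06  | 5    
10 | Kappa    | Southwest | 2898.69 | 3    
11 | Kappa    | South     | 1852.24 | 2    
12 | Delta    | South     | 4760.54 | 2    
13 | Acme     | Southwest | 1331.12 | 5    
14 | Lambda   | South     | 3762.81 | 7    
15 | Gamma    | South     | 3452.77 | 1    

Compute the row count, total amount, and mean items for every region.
SELECT region,
       COUNT(*) as cnt,
       SUM(amount) as total_amount,
       AVG(items) as avg_items
FROM orders
GROUP BY region

Result:
  Central: 6 records, 18767.59 total amount, 7.00 avg items
  South: 6 records, 17330.15 total amount, 4.50 avg items
  Southwest: 3 records, 8696.63 total amount, 5.33 avg items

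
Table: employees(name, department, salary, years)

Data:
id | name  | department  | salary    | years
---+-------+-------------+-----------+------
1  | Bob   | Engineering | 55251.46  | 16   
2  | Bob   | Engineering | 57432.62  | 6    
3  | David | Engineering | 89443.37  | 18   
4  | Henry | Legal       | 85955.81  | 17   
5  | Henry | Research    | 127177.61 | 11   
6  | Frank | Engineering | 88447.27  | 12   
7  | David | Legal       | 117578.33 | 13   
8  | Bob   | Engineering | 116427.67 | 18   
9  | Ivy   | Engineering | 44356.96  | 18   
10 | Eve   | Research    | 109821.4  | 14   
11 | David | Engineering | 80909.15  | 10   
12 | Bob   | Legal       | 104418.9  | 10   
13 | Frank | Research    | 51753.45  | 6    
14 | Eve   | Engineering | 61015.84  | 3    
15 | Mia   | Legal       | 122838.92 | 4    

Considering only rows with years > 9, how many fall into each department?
SELECT department, COUNT(*)
FROM employees
WHERE years > 9
GROUP BY department

Note: WHERE filters rows before grouping.

Result:
  Engineering: 6
  Legal: 3
  Research: 2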